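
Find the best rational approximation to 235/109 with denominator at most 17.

28/13

Expand x = 235/109 as a continued fraction with the Euclidean algorithm:
  235 = 2*109 + 17, so a_0 = 2.
  109 = 6*17 + 7, so a_1 = 6.
  17 = 2*7 + 3, so a_2 = 2.
  7 = 2*3 + 1, so a_3 = 2.
  3 = 3*1 + 0, so a_4 = 3.
so x = [2; 6, 2, 2, 3].
Convergents (p_i = a_i*p_{i-1} + p_{i-2}, q_i = a_i*q_{i-1} + q_{i-2} with p_{-2}=0, p_{-1}=1, q_{-2}=1, q_{-1}=0), until the denominator exceeds 17:
  i=0: a_0=2, p_0 = 2*1 + 0 = 2, q_0 = 2*0 + 1 = 1.
  i=1: a_1=6, p_1 = 6*2 + 1 = 13, q_1 = 6*1 + 0 = 6.
  i=2: a_2=2, p_2 = 2*13 + 2 = 28, q_2 = 2*6 + 1 = 13.
  i=3: a_3=2, p_3 = 2*28 + 13 = 69, q_3 = 2*13 + 6 = 32.
q_3 = 32 > 17, so the last convergent with denominator <= 17 is p_2/q_2 = 28/13.
The closest fraction with denominator <= 17 is either p_2/q_2 or the intermediate fraction (k*p_2 + p_1)/(k*q_2 + q_1) with the largest k >= 1 whose denominator stays <= 17; these approach x as k grows, and every other convergent or intermediate fraction in range is farther away.
Largest k: floor((17 - q_1)/q_2) = floor((17 - 6)/13) = 0.
Since k = 0, no intermediate fraction beyond p_2/q_2 has denominator <= 17, so the convergent 28/13 is the closest (its error is |235*13 - 28*109|/(109*13) = 3/1417).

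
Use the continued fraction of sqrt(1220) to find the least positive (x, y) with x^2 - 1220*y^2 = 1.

First expand sqrt(1220) as a continued fraction. With x_i = (sqrt(1220) + m_i)/d_i and (m_0, d_0) = (0, 1): a_0 = floor(sqrt(1220)) = 34, since 34^2 = 1156 <= 1220 < 1225 = 35^2.
Iterate m_{i+1} = d_i*a_i - m_i, d_{i+1} = (1220 - m_{i+1}^2)/d_i, a_{i+1} = floor((a_0 + m_{i+1})/d_{i+1}):
  m_1 = 1*34 - 0 = 34, d_1 = (1220 - 34^2)/1 = 64/1 = 64, a_1 = floor((34 + 34)/64) = 1.
  m_2 = 64*1 - 34 = 30, d_2 = (1220 - 30^2)/64 = 320/64 = 5, a_2 = floor((34 + 30)/5) = 12.
  m_3 = 5*12 - 30 = 30, d_3 = (1220 - 30^2)/5 = 320/5 = 64, a_3 = floor((34 + 30)/64) = 1.
  m_4 = 64*1 - 30 = 34, d_4 = (1220 - 34^2)/64 = 64/64 = 1, a_4 = floor((34 + 34)/1) = 68.
  m_5 = 1*68 - 34 = 34, d_5 = (1220 - 34^2)/1 = 64/1 = 64: (m_5, d_5) = (m_1, d_1) = (34, 64), so from here the quotients repeat a_1, ..., a_4; the period length is 4.
So sqrt(1220) = [34; (1, 12, 1, 68)] with period length k = 4.
k is even, so the fundamental solution of x^2 - 1220y^2 = 1 is (p_{k-1}, q_{k-1}) = (p_3, q_3); compute convergents through index 3.
Convergents (p_i = a_i*p_{i-1} + p_{i-2}, q_i = a_i*q_{i-1} + q_{i-2} with p_{-2}=0, p_{-1}=1, q_{-2}=1, q_{-1}=0):
  i=0: a_0=34, p_0 = 34*1 + 0 = 34, q_0 = 34*0 + 1 = 1.
  i=1: a_1=1, p_1 = 1*34 + 1 = 35, q_1 = 1*1 + 0 = 1.
  i=2: a_2=12, p_2 = 12*35 + 34 = 454, q_2 = 12*1 + 1 = 13.
  i=3: a_3=1, p_3 = 1*454 + 35 = 489, q_3 = 1*13 + 1 = 14.
Check: 489^2 - 1220*14^2 = 239121 - 239120 = 1, so (x, y) = (489, 14) solves the equation, and by the theorem it is the least positive solution.

(x, y) = (489, 14)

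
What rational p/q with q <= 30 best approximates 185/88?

Expand x = 185/88 as a continued fraction with the Euclidean algorithm:
  185 = 2*88 + 9, so a_0 = 2.
  88 = 9*9 + 7, so a_1 = 9.
  9 = 1*7 + 2, so a_2 = 1.
  7 = 3*2 + 1, so a_3 = 3.
  2 = 2*1 + 0, so a_4 = 2.
so x = [2; 9, 1, 3, 2].
Convergents (p_i = a_i*p_{i-1} + p_{i-2}, q_i = a_i*q_{i-1} + q_{i-2} with p_{-2}=0, p_{-1}=1, q_{-2}=1, q_{-1}=0), until the denominator exceeds 30:
  i=0: a_0=2, p_0 = 2*1 + 0 = 2, q_0 = 2*0 + 1 = 1.
  i=1: a_1=9, p_1 = 9*2 + 1 = 19, q_1 = 9*1 + 0 = 9.
  i=2: a_2=1, p_2 = 1*19 + 2 = 21, q_2 = 1*9 + 1 = 10.
  i=3: a_3=3, p_3 = 3*21 + 19 = 82, q_3 = 3*10 + 9 = 39.
q_3 = 39 > 30, so the last convergent with denominator <= 30 is p_2/q_2 = 21/10.
The closest fraction with denominator <= 30 is either p_2/q_2 or the intermediate fraction (k*p_2 + p_1)/(k*q_2 + q_1) with the largest k >= 1 whose denominator stays <= 30; these approach x as k grows, and every other convergent or intermediate fraction in range is farther away.
Largest k: floor((30 - q_1)/q_2) = floor((30 - 9)/10) = 2.
That gives (2*21 + 19)/(2*10 + 9) = 61/29.
Compare the errors: |x - 21/10| = |185*10 - 21*88|/(88*10) = 2/880, and |x - 61/29| = |185*29 - 61*88|/(88*29) = 3/2552.
Cross-multiplying, 3*880 = 2640 < 5104 = 2*2552, so 3/2552 is smaller: the intermediate fraction 61/29 is closer to x than 21/10.

61/29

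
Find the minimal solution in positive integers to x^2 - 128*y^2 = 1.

(x, y) = (577, 51)

First expand sqrt(128) as a continued fraction. With x_i = (sqrt(128) + m_i)/d_i and (m_0, d_0) = (0, 1): a_0 = floor(sqrt(128)) = 11, since 11^2 = 121 <= 128 < 144 = 12^2.
Iterate m_{i+1} = d_i*a_i - m_i, d_{i+1} = (128 - m_{i+1}^2)/d_i, a_{i+1} = floor((a_0 + m_{i+1})/d_{i+1}):
  m_1 = 1*11 - 0 = 11, d_1 = (128 - 11^2)/1 = 7/1 = 7, a_1 = floor((11 + 11)/7) = 3.
  m_2 = 7*3 - 11 = 10, d_2 = (128 - 10^2)/7 = 28/7 = 4, a_2 = floor((11 + 10)/4) = 5.
  m_3 = 4*5 - 10 = 10, d_3 = (128 - 10^2)/4 = 28/4 = 7, a_3 = floor((11 + 10)/7) = 3.
  m_4 = 7*3 - 10 = 11, d_4 = (128 - 11^2)/7 = 7/7 = 1, a_4 = floor((11 + 11)/1) = 22.
  m_5 = 1*22 - 11 = 11, d_5 = (128 - 11^2)/1 = 7/1 = 7: (m_5, d_5) = (m_1, d_1) = (11, 7), so from here the quotients repeat a_1, ..., a_4; the period length is 4.
So sqrt(128) = [11; (3, 5, 3, 22)] with period length k = 4.
k is even, so the fundamental solution of x^2 - 128y^2 = 1 is (p_{k-1}, q_{k-1}) = (p_3, q_3); compute convergents through index 3.
Convergents (p_i = a_i*p_{i-1} + p_{i-2}, q_i = a_i*q_{i-1} + q_{i-2} with p_{-2}=0, p_{-1}=1, q_{-2}=1, q_{-1}=0):
  i=0: a_0=11, p_0 = 11*1 + 0 = 11, q_0 = 11*0 + 1 = 1.
  i=1: a_1=3, p_1 = 3*11 + 1 = 34, q_1 = 3*1 + 0 = 3.
  i=2: a_2=5, p_2 = 5*34 + 11 = 181, q_2 = 5*3 + 1 = 16.
  i=3: a_3=3, p_3 = 3*181 + 34 = 577, q_3 = 3*16 + 3 = 51.
Check: 577^2 - 128*51^2 = 332929 - 332928 = 1, so (x, y) = (577, 51) solves the equation, and by the theorem it is the least positive solution.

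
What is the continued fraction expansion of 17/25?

Run the Euclidean algorithm on 17 and 25; the successive quotients are the partial quotients a_0, a_1, ... (each step inverts the fractional part left over by the previous one):
  17 = 0*25 + 17, so a_0 = 0.
  25 = 1*17 + 8, so a_1 = 1.
  17 = 2*8 + 1, so a_2 = 2.
  8 = 8*1 + 0, so a_3 = 8.
The remainder reaches 0 after 4 divisions, so the expansion has 4 partial quotients, read off in order.

[0; 1, 2, 8]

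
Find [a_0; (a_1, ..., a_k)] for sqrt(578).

[24; (24, 48)]

Write x_i = (sqrt(578) + m_i)/d_i with (m_0, d_0) = (0, 1). a_0 = floor(sqrt(578)) = 24, since 24^2 = 576 <= 578 < 625 = 25^2.
Iterate m_{i+1} = d_i*a_i - m_i, d_{i+1} = (578 - m_{i+1}^2)/d_i, a_{i+1} = floor((a_0 + m_{i+1})/d_{i+1}):
  m_1 = 1*24 - 0 = 24, d_1 = (578 - 24^2)/1 = 2/1 = 2, a_1 = floor((24 + 24)/2) = 24.
  m_2 = 2*24 - 24 = 24, d_2 = (578 - 24^2)/2 = 2/2 = 1, a_2 = floor((24 + 24)/1) = 48.
  m_3 = 1*48 - 24 = 24, d_3 = (578 - 24^2)/1 = 2/1 = 2: (m_3, d_3) = (m_1, d_1) = (24, 2), so from here the quotients repeat a_1, a_2; the period length is 2.
Hence the expansion of sqrt(578) is a_0 = 24 followed by the repeating block 24, 48 (period 2).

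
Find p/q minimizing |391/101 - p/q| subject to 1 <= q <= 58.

120/31

Expand x = 391/101 as a continued fraction with the Euclidean algorithm:
  391 = 3*101 + 88, so a_0 = 3.
  101 = 1*88 + 13, so a_1 = 1.
  88 = 6*13 + 10, so a_2 = 6.
  13 = 1*10 + 3, so a_3 = 1.
  10 = 3*3 + 1, so a_4 = 3.
  3 = 3*1 + 0, so a_5 = 3.
so x = [3; 1, 6, 1, 3, 3].
Convergents (p_i = a_i*p_{i-1} + p_{i-2}, q_i = a_i*q_{i-1} + q_{i-2} with p_{-2}=0, p_{-1}=1, q_{-2}=1, q_{-1}=0), until the denominator exceeds 58:
  i=0: a_0=3, p_0 = 3*1 + 0 = 3, q_0 = 3*0 + 1 = 1.
  i=1: a_1=1, p_1 = 1*3 + 1 = 4, q_1 = 1*1 + 0 = 1.
  i=2: a_2=6, p_2 = 6*4 + 3 = 27, q_2 = 6*1 + 1 = 7.
  i=3: a_3=1, p_3 = 1*27 + 4 = 31, q_3 = 1*7 + 1 = 8.
  i=4: a_4=3, p_4 = 3*31 + 27 = 120, q_4 = 3*8 + 7 = 31.
  i=5: a_5=3, p_5 = 3*120 + 31 = 391, q_5 = 3*31 + 8 = 101.
q_5 = 101 > 58, so the last convergent with denominator <= 58 is p_4/q_4 = 120/31.
The closest fraction with denominator <= 58 is either p_4/q_4 or the intermediate fraction (k*p_4 + p_3)/(k*q_4 + q_3) with the largest k >= 1 whose denominator stays <= 58; these approach x as k grows, and every other convergent or intermediate fraction in range is farther away.
Largest k: floor((58 - q_3)/q_4) = floor((58 - 8)/31) = 1.
That gives (1*120 + 31)/(1*31 + 8) = 151/39.
Compare the errors: |x - 120/31| = |391*31 - 120*101|/(101*31) = 1/3131, and |x - 151/39| = |391*39 - 151*101|/(101*39) = 2/3939.
Cross-multiplying, 1*3939 = 3939 < 6262 = 2*3131, so 1/3131 is smaller: the convergent 120/31 is closer to x than 151/39.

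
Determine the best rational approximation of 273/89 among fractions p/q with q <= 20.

46/15

Expand x = 273/89 as a continued fraction with the Euclidean algorithm:
  273 = 3*89 + 6, so a_0 = 3.
  89 = 14*6 + 5, so a_1 = 14.
  6 = 1*5 + 1, so a_2 = 1.
  5 = 5*1 + 0, so a_3 = 5.
so x = [3; 14, 1, 5].
Convergents (p_i = a_i*p_{i-1} + p_{i-2}, q_i = a_i*q_{i-1} + q_{i-2} with p_{-2}=0, p_{-1}=1, q_{-2}=1, q_{-1}=0), until the denominator exceeds 20:
  i=0: a_0=3, p_0 = 3*1 + 0 = 3, q_0 = 3*0 + 1 = 1.
  i=1: a_1=14, p_1 = 14*3 + 1 = 43, q_1 = 14*1 + 0 = 14.
  i=2: a_2=1, p_2 = 1*43 + 3 = 46, q_2 = 1*14 + 1 = 15.
  i=3: a_3=5, p_3 = 5*46 + 43 = 273, q_3 = 5*15 + 14 = 89.
q_3 = 89 > 20, so the last convergent with denominator <= 20 is p_2/q_2 = 46/15.
The closest fraction with denominator <= 20 is either p_2/q_2 or the intermediate fraction (k*p_2 + p_1)/(k*q_2 + q_1) with the largest k >= 1 whose denominator stays <= 20; these approach x as k grows, and every other convergent or intermediate fraction in range is farther away.
Largest k: floor((20 - q_1)/q_2) = floor((20 - 14)/15) = 0.
Since k = 0, no intermediate fraction beyond p_2/q_2 has denominator <= 20, so the convergent 46/15 is the closest (its error is |273*15 - 46*89|/(89*15) = 1/1335).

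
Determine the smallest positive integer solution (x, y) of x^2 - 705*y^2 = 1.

First expand sqrt(705) as a continued fraction. With x_i = (sqrt(705) + m_i)/d_i and (m_0, d_0) = (0, 1): a_0 = floor(sqrt(705)) = 26, since 26^2 = 676 <= 705 < 729 = 27^2.
Iterate m_{i+1} = d_i*a_i - m_i, d_{i+1} = (705 - m_{i+1}^2)/d_i, a_{i+1} = floor((a_0 + m_{i+1})/d_{i+1}):
  m_1 = 1*26 - 0 = 26, d_1 = (705 - 26^2)/1 = 29/1 = 29, a_1 = floor((26 + 26)/29) = 1.
  m_2 = 29*1 - 26 = 3, d_2 = (705 - 3^2)/29 = 696/29 = 24, a_2 = floor((26 + 3)/24) = 1.
  m_3 = 24*1 - 3 = 21, d_3 = (705 - 21^2)/24 = 264/24 = 11, a_3 = floor((26 + 21)/11) = 4.
  m_4 = 11*4 - 21 = 23, d_4 = (705 - 23^2)/11 = 176/11 = 16, a_4 = floor((26 + 23)/16) = 3.
  m_5 = 16*3 - 23 = 25, d_5 = (705 - 25^2)/16 = 80/16 = 5, a_5 = floor((26 + 25)/5) = 10.
  m_6 = 5*10 - 25 = 25, d_6 = (705 - 25^2)/5 = 80/5 = 16, a_6 = floor((26 + 25)/16) = 3.
  m_7 = 16*3 - 25 = 23, d_7 = (705 - 23^2)/16 = 176/16 = 11, a_7 = floor((26 + 23)/11) = 4.
  m_8 = 11*4 - 23 = 21, d_8 = (705 - 21^2)/11 = 264/11 = 24, a_8 = floor((26 + 21)/24) = 1.
  m_9 = 24*1 - 21 = 3, d_9 = (705 - 3^2)/24 = 696/24 = 29, a_9 = floor((26 + 3)/29) = 1.
  m_10 = 29*1 - 3 = 26, d_10 = (705 - 26^2)/29 = 29/29 = 1, a_10 = floor((26 + 26)/1) = 52.
  m_11 = 1*52 - 26 = 26, d_11 = (705 - 26^2)/1 = 29/1 = 29: (m_11, d_11) = (m_1, d_1) = (26, 29), so from here the quotients repeat a_1, ..., a_10; the period length is 10.
So sqrt(705) = [26; (1, 1, 4, 3, 10, 3, 4, 1, 1, 52)] with period length k = 10.
k is even, so the fundamental solution of x^2 - 705y^2 = 1 is (p_{k-1}, q_{k-1}) = (p_9, q_9); compute convergents through index 9.
Convergents (p_i = a_i*p_{i-1} + p_{i-2}, q_i = a_i*q_{i-1} + q_{i-2} with p_{-2}=0, p_{-1}=1, q_{-2}=1, q_{-1}=0):
  i=0: a_0=26, p_0 = 26*1 + 0 = 26, q_0 = 26*0 + 1 = 1.
  i=1: a_1=1, p_1 = 1*26 + 1 = 27, q_1 = 1*1 + 0 = 1.
  i=2: a_2=1, p_2 = 1*27 + 26 = 53, q_2 = 1*1 + 1 = 2.
  i=3: a_3=4, p_3 = 4*53 + 27 = 239, q_3 = 4*2 + 1 = 9.
  i=4: a_4=3, p_4 = 3*239 + 53 = 770, q_4 = 3*9 + 2 = 29.
  i=5: a_5=10, p_5 = 10*770 + 239 = 7939, q_5 = 10*29 + 9 = 299.
  i=6: a_6=3, p_6 = 3*7939 + 770 = 24587, q_6 = 3*299 + 29 = 926.
  i=7: a_7=4, p_7 = 4*24587 + 7939 = 106287, q_7 = 4*926 + 299 = 4003.
  i=8: a_8=1, p_8 = 1*106287 + 24587 = 130874, q_8 = 1*4003 + 926 = 4929.
  i=9: a_9=1, p_9 = 1*130874 + 106287 = 237161, q_9 = 1*4929 + 4003 = 8932.
Check: 237161^2 - 705*8932^2 = 56245339921 - 56245339920 = 1, so (x, y) = (237161, 8932) solves the equation, and by the theorem it is the least positive solution.

(x, y) = (237161, 8932)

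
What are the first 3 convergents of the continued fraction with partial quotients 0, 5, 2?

Using the convergent recurrence p_i = a_i*p_{i-1} + p_{i-2}, q_i = a_i*q_{i-1} + q_{i-2} with p_{-2}=0, p_{-1}=1, q_{-2}=1, q_{-1}=0:
  i=0: a_0=0, p_0 = 0*1 + 0 = 0, q_0 = 0*0 + 1 = 1.
  i=1: a_1=5, p_1 = 5*0 + 1 = 1, q_1 = 5*1 + 0 = 5.
  i=2: a_2=2, p_2 = 2*1 + 0 = 2, q_2 = 2*5 + 1 = 11.

0/1, 1/5, 2/11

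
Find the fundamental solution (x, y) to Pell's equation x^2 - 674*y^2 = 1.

First expand sqrt(674) as a continued fraction. With x_i = (sqrt(674) + m_i)/d_i and (m_0, d_0) = (0, 1): a_0 = floor(sqrt(674)) = 25, since 25^2 = 625 <= 674 < 676 = 26^2.
Iterate m_{i+1} = d_i*a_i - m_i, d_{i+1} = (674 - m_{i+1}^2)/d_i, a_{i+1} = floor((a_0 + m_{i+1})/d_{i+1}):
  m_1 = 1*25 - 0 = 25, d_1 = (674 - 25^2)/1 = 49/1 = 49, a_1 = floor((25 + 25)/49) = 1.
  m_2 = 49*1 - 25 = 24, d_2 = (674 - 24^2)/49 = 98/49 = 2, a_2 = floor((25 + 24)/2) = 24.
  m_3 = 2*24 - 24 = 24, d_3 = (674 - 24^2)/2 = 98/2 = 49, a_3 = floor((25 + 24)/49) = 1.
  m_4 = 49*1 - 24 = 25, d_4 = (674 - 25^2)/49 = 49/49 = 1, a_4 = floor((25 + 25)/1) = 50.
  m_5 = 1*50 - 25 = 25, d_5 = (674 - 25^2)/1 = 49/1 = 49: (m_5, d_5) = (m_1, d_1) = (25, 49), so from here the quotients repeat a_1, ..., a_4; the period length is 4.
So sqrt(674) = [25; (1, 24, 1, 50)] with period length k = 4.
k is even, so the fundamental solution of x^2 - 674y^2 = 1 is (p_{k-1}, q_{k-1}) = (p_3, q_3); compute convergents through index 3.
Convergents (p_i = a_i*p_{i-1} + p_{i-2}, q_i = a_i*q_{i-1} + q_{i-2} with p_{-2}=0, p_{-1}=1, q_{-2}=1, q_{-1}=0):
  i=0: a_0=25, p_0 = 25*1 + 0 = 25, q_0 = 25*0 + 1 = 1.
  i=1: a_1=1, p_1 = 1*25 + 1 = 26, q_1 = 1*1 + 0 = 1.
  i=2: a_2=24, p_2 = 24*26 + 25 = 649, q_2 = 24*1 + 1 = 25.
  i=3: a_3=1, p_3 = 1*649 + 26 = 675, q_3 = 1*25 + 1 = 26.
Check: 675^2 - 674*26^2 = 455625 - 455624 = 1, so (x, y) = (675, 26) solves the equation, and by the theorem it is the least positive solution.

(x, y) = (675, 26)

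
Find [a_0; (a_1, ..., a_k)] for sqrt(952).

[30; (1, 5, 1, 6, 1, 5, 1, 60)]

Write x_i = (sqrt(952) + m_i)/d_i with (m_0, d_0) = (0, 1). a_0 = floor(sqrt(952)) = 30, since 30^2 = 900 <= 952 < 961 = 31^2.
Iterate m_{i+1} = d_i*a_i - m_i, d_{i+1} = (952 - m_{i+1}^2)/d_i, a_{i+1} = floor((a_0 + m_{i+1})/d_{i+1}):
  m_1 = 1*30 - 0 = 30, d_1 = (952 - 30^2)/1 = 52/1 = 52, a_1 = floor((30 + 30)/52) = 1.
  m_2 = 52*1 - 30 = 22, d_2 = (952 - 22^2)/52 = 468/52 = 9, a_2 = floor((30 + 22)/9) = 5.
  m_3 = 9*5 - 22 = 23, d_3 = (952 - 23^2)/9 = 423/9 = 47, a_3 = floor((30 + 23)/47) = 1.
  m_4 = 47*1 - 23 = 24, d_4 = (952 - 24^2)/47 = 376/47 = 8, a_4 = floor((30 + 24)/8) = 6.
  m_5 = 8*6 - 24 = 24, d_5 = (952 - 24^2)/8 = 376/8 = 47, a_5 = floor((30 + 24)/47) = 1.
  m_6 = 47*1 - 24 = 23, d_6 = (952 - 23^2)/47 = 423/47 = 9, a_6 = floor((30 + 23)/9) = 5.
  m_7 = 9*5 - 23 = 22, d_7 = (952 - 22^2)/9 = 468/9 = 52, a_7 = floor((30 + 22)/52) = 1.
  m_8 = 52*1 - 22 = 30, d_8 = (952 - 30^2)/52 = 52/52 = 1, a_8 = floor((30 + 30)/1) = 60.
  m_9 = 1*60 - 30 = 30, d_9 = (952 - 30^2)/1 = 52/1 = 52: (m_9, d_9) = (m_1, d_1) = (30, 52), so from here the quotients repeat a_1, ..., a_8; the period length is 8.
Hence the expansion of sqrt(952) is a_0 = 30 followed by the repeating block 1, 5, 1, 6, 1, 5, 1, 60 (period 8).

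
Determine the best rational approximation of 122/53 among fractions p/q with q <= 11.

23/10

Expand x = 122/53 as a continued fraction with the Euclidean algorithm:
  122 = 2*53 + 16, so a_0 = 2.
  53 = 3*16 + 5, so a_1 = 3.
  16 = 3*5 + 1, so a_2 = 3.
  5 = 5*1 + 0, so a_3 = 5.
so x = [2; 3, 3, 5].
Convergents (p_i = a_i*p_{i-1} + p_{i-2}, q_i = a_i*q_{i-1} + q_{i-2} with p_{-2}=0, p_{-1}=1, q_{-2}=1, q_{-1}=0), until the denominator exceeds 11:
  i=0: a_0=2, p_0 = 2*1 + 0 = 2, q_0 = 2*0 + 1 = 1.
  i=1: a_1=3, p_1 = 3*2 + 1 = 7, q_1 = 3*1 + 0 = 3.
  i=2: a_2=3, p_2 = 3*7 + 2 = 23, q_2 = 3*3 + 1 = 10.
  i=3: a_3=5, p_3 = 5*23 + 7 = 122, q_3 = 5*10 + 3 = 53.
q_3 = 53 > 11, so the last convergent with denominator <= 11 is p_2/q_2 = 23/10.
The closest fraction with denominator <= 11 is either p_2/q_2 or the intermediate fraction (k*p_2 + p_1)/(k*q_2 + q_1) with the largest k >= 1 whose denominator stays <= 11; these approach x as k grows, and every other convergent or intermediate fraction in range is farther away.
Largest k: floor((11 - q_1)/q_2) = floor((11 - 3)/10) = 0.
Since k = 0, no intermediate fraction beyond p_2/q_2 has denominator <= 11, so the convergent 23/10 is the closest (its error is |122*10 - 23*53|/(53*10) = 1/530).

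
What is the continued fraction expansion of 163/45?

Run the Euclidean algorithm on 163 and 45; the successive quotients are the partial quotients a_0, a_1, ... (each step inverts the fractional part left over by the previous one):
  163 = 3*45 + 28, so a_0 = 3.
  45 = 1*28 + 17, so a_1 = 1.
  28 = 1*17 + 11, so a_2 = 1.
  17 = 1*11 + 6, so a_3 = 1.
  11 = 1*6 + 5, so a_4 = 1.
  6 = 1*5 + 1, so a_5 = 1.
  5 = 5*1 + 0, so a_6 = 5.
The remainder reaches 0 after 7 divisions, so the expansion has 7 partial quotients, read off in order.

[3; 1, 1, 1, 1, 1, 5]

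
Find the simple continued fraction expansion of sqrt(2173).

[46; (1, 1, 1, 1, 1, 1, 92)]

Write x_i = (sqrt(2173) + m_i)/d_i with (m_0, d_0) = (0, 1). a_0 = floor(sqrt(2173)) = 46, since 46^2 = 2116 <= 2173 < 2209 = 47^2.
Iterate m_{i+1} = d_i*a_i - m_i, d_{i+1} = (2173 - m_{i+1}^2)/d_i, a_{i+1} = floor((a_0 + m_{i+1})/d_{i+1}):
  m_1 = 1*46 - 0 = 46, d_1 = (2173 - 46^2)/1 = 57/1 = 57, a_1 = floor((46 + 46)/57) = 1.
  m_2 = 57*1 - 46 = 11, d_2 = (2173 - 11^2)/57 = 2052/57 = 36, a_2 = floor((46 + 11)/36) = 1.
  m_3 = 36*1 - 11 = 25, d_3 = (2173 - 25^2)/36 = 1548/36 = 43, a_3 = floor((46 + 25)/43) = 1.
  m_4 = 43*1 - 25 = 18, d_4 = (2173 - 18^2)/43 = 1849/43 = 43, a_4 = floor((46 + 18)/43) = 1.
  m_5 = 43*1 - 18 = 25, d_5 = (2173 - 25^2)/43 = 1548/43 = 36, a_5 = floor((46 + 25)/36) = 1.
  m_6 = 36*1 - 25 = 11, d_6 = (2173 - 11^2)/36 = 2052/36 = 57, a_6 = floor((46 + 11)/57) = 1.
  m_7 = 57*1 - 11 = 46, d_7 = (2173 - 46^2)/57 = 57/57 = 1, a_7 = floor((46 + 46)/1) = 92.
  m_8 = 1*92 - 46 = 46, d_8 = (2173 - 46^2)/1 = 57/1 = 57: (m_8, d_8) = (m_1, d_1) = (46, 57), so from here the quotients repeat a_1, ..., a_7; the period length is 7.
Hence the expansion of sqrt(2173) is a_0 = 46 followed by the repeating block 1, 1, 1, 1, 1, 1, 92 (period 7).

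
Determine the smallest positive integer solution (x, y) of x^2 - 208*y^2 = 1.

First expand sqrt(208) as a continued fraction. With x_i = (sqrt(208) + m_i)/d_i and (m_0, d_0) = (0, 1): a_0 = floor(sqrt(208)) = 14, since 14^2 = 196 <= 208 < 225 = 15^2.
Iterate m_{i+1} = d_i*a_i - m_i, d_{i+1} = (208 - m_{i+1}^2)/d_i, a_{i+1} = floor((a_0 + m_{i+1})/d_{i+1}):
  m_1 = 1*14 - 0 = 14, d_1 = (208 - 14^2)/1 = 12/1 = 12, a_1 = floor((14 + 14)/12) = 2.
  m_2 = 12*2 - 14 = 10, d_2 = (208 - 10^2)/12 = 108/12 = 9, a_2 = floor((14 + 10)/9) = 2.
  m_3 = 9*2 - 10 = 8, d_3 = (208 - 8^2)/9 = 144/9 = 16, a_3 = floor((14 + 8)/16) = 1.
  m_4 = 16*1 - 8 = 8, d_4 = (208 - 8^2)/16 = 144/16 = 9, a_4 = floor((14 + 8)/9) = 2.
  m_5 = 9*2 - 8 = 10, d_5 = (208 - 10^2)/9 = 108/9 = 12, a_5 = floor((14 + 10)/12) = 2.
  m_6 = 12*2 - 10 = 14, d_6 = (208 - 14^2)/12 = 12/12 = 1, a_6 = floor((14 + 14)/1) = 28.
  m_7 = 1*28 - 14 = 14, d_7 = (208 - 14^2)/1 = 12/1 = 12: (m_7, d_7) = (m_1, d_1) = (14, 12), so from here the quotients repeat a_1, ..., a_6; the period length is 6.
So sqrt(208) = [14; (2, 2, 1, 2, 2, 28)] with period length k = 6.
k is even, so the fundamental solution of x^2 - 208y^2 = 1 is (p_{k-1}, q_{k-1}) = (p_5, q_5); compute convergents through index 5.
Convergents (p_i = a_i*p_{i-1} + p_{i-2}, q_i = a_i*q_{i-1} + q_{i-2} with p_{-2}=0, p_{-1}=1, q_{-2}=1, q_{-1}=0):
  i=0: a_0=14, p_0 = 14*1 + 0 = 14, q_0 = 14*0 + 1 = 1.
  i=1: a_1=2, p_1 = 2*14 + 1 = 29, q_1 = 2*1 + 0 = 2.
  i=2: a_2=2, p_2 = 2*29 + 14 = 72, q_2 = 2*2 + 1 = 5.
  i=3: a_3=1, p_3 = 1*72 + 29 = 101, q_3 = 1*5 + 2 = 7.
  i=4: a_4=2, p_4 = 2*101 + 72 = 274, q_4 = 2*7 + 5 = 19.
  i=5: a_5=2, p_5 = 2*274 + 101 = 649, q_5 = 2*19 + 7 = 45.
Check: 649^2 - 208*45^2 = 421201 - 421200 = 1, so (x, y) = (649, 45) solves the equation, and by the theorem it is the least positive solution.

(x, y) = (649, 45)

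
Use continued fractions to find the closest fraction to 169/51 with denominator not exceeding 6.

Expand x = 169/51 as a continued fraction with the Euclidean algorithm:
  169 = 3*51 + 16, so a_0 = 3.
  51 = 3*16 + 3, so a_1 = 3.
  16 = 5*3 + 1, so a_2 = 5.
  3 = 3*1 + 0, so a_3 = 3.
so x = [3; 3, 5, 3].
Convergents (p_i = a_i*p_{i-1} + p_{i-2}, q_i = a_i*q_{i-1} + q_{i-2} with p_{-2}=0, p_{-1}=1, q_{-2}=1, q_{-1}=0), until the denominator exceeds 6:
  i=0: a_0=3, p_0 = 3*1 + 0 = 3, q_0 = 3*0 + 1 = 1.
  i=1: a_1=3, p_1 = 3*3 + 1 = 10, q_1 = 3*1 + 0 = 3.
  i=2: a_2=5, p_2 = 5*10 + 3 = 53, q_2 = 5*3 + 1 = 16.
q_2 = 16 > 6, so the last convergent with denominator <= 6 is p_1/q_1 = 10/3.
The closest fraction with denominator <= 6 is either p_1/q_1 or the intermediate fraction (k*p_1 + p_0)/(k*q_1 + q_0) with the largest k >= 1 whose denominator stays <= 6; these approach x as k grows, and every other convergent or intermediate fraction in range is farther away.
Largest k: floor((6 - q_0)/q_1) = floor((6 - 1)/3) = 1.
That gives (1*10 + 3)/(1*3 + 1) = 13/4.
Compare the errors: |x - 10/3| = |169*3 - 10*51|/(51*3) = 3/153, and |x - 13/4| = |169*4 - 13*51|/(51*4) = 13/204.
Cross-multiplying, 3*204 = 612 < 1989 = 13*153, so 3/153 is smaller: the convergent 10/3 is closer to x than 13/4.

10/3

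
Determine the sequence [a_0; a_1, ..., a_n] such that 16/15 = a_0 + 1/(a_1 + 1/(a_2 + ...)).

Run the Euclidean algorithm on 16 and 15; the successive quotients are the partial quotients a_0, a_1, ... (each step inverts the fractional part left over by the previous one):
  16 = 1*15 + 1, so a_0 = 1.
  15 = 15*1 + 0, so a_1 = 15.
The remainder reaches 0 after 2 divisions, so the expansion has 2 partial quotients, read off in order.

[1; 15]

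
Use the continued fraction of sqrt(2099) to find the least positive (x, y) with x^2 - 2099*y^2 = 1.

(x, y) = (1530170, 33399)

First expand sqrt(2099) as a continued fraction. With x_i = (sqrt(2099) + m_i)/d_i and (m_0, d_0) = (0, 1): a_0 = floor(sqrt(2099)) = 45, since 45^2 = 2025 <= 2099 < 2116 = 46^2.
Iterate m_{i+1} = d_i*a_i - m_i, d_{i+1} = (2099 - m_{i+1}^2)/d_i, a_{i+1} = floor((a_0 + m_{i+1})/d_{i+1}):
  m_1 = 1*45 - 0 = 45, d_1 = (2099 - 45^2)/1 = 74/1 = 74, a_1 = floor((45 + 45)/74) = 1.
  m_2 = 74*1 - 45 = 29, d_2 = (2099 - 29^2)/74 = 1258/74 = 17, a_2 = floor((45 + 29)/17) = 4.
  m_3 = 17*4 - 29 = 39, d_3 = (2099 - 39^2)/17 = 578/17 = 34, a_3 = floor((45 + 39)/34) = 2.
  m_4 = 34*2 - 39 = 29, d_4 = (2099 - 29^2)/34 = 1258/34 = 37, a_4 = floor((45 + 29)/37) = 2.
  m_5 = 37*2 - 29 = 45, d_5 = (2099 - 45^2)/37 = 74/37 = 2, a_5 = floor((45 + 45)/2) = 45.
  m_6 = 2*45 - 45 = 45, d_6 = (2099 - 45^2)/2 = 74/2 = 37, a_6 = floor((45 + 45)/37) = 2.
  m_7 = 37*2 - 45 = 29, d_7 = (2099 - 29^2)/37 = 1258/37 = 34, a_7 = floor((45 + 29)/34) = 2.
  m_8 = 34*2 - 29 = 39, d_8 = (2099 - 39^2)/34 = 578/34 = 17, a_8 = floor((45 + 39)/17) = 4.
  m_9 = 17*4 - 39 = 29, d_9 = (2099 - 29^2)/17 = 1258/17 = 74, a_9 = floor((45 + 29)/74) = 1.
  m_10 = 74*1 - 29 = 45, d_10 = (2099 - 45^2)/74 = 74/74 = 1, a_10 = floor((45 + 45)/1) = 90.
  m_11 = 1*90 - 45 = 45, d_11 = (2099 - 45^2)/1 = 74/1 = 74: (m_11, d_11) = (m_1, d_1) = (45, 74), so from here the quotients repeat a_1, ..., a_10; the period length is 10.
So sqrt(2099) = [45; (1, 4, 2, 2, 45, 2, 2, 4, 1, 90)] with period length k = 10.
k is even, so the fundamental solution of x^2 - 2099y^2 = 1 is (p_{k-1}, q_{k-1}) = (p_9, q_9); compute convergents through index 9.
Convergents (p_i = a_i*p_{i-1} + p_{i-2}, q_i = a_i*q_{i-1} + q_{i-2} with p_{-2}=0, p_{-1}=1, q_{-2}=1, q_{-1}=0):
  i=0: a_0=45, p_0 = 45*1 + 0 = 45, q_0 = 45*0 + 1 = 1.
  i=1: a_1=1, p_1 = 1*45 + 1 = 46, q_1 = 1*1 + 0 = 1.
  i=2: a_2=4, p_2 = 4*46 + 45 = 229, q_2 = 4*1 + 1 = 5.
  i=3: a_3=2, p_3 = 2*229 + 46 = 504, q_3 = 2*5 + 1 = 11.
  i=4: a_4=2, p_4 = 2*504 + 229 = 1237, q_4 = 2*11 + 5 = 27.
  i=5: a_5=45, p_5 = 45*1237 + 504 = 56169, q_5 = 45*27 + 11 = 1226.
  i=6: a_6=2, p_6 = 2*56169 + 1237 = 113575, q_6 = 2*1226 + 27 = 2479.
  i=7: a_7=2, p_7 = 2*113575 + 56169 = 283319, q_7 = 2*2479 + 1226 = 6184.
  i=8: a_8=4, p_8 = 4*283319 + 113575 = 1246851, q_8 = 4*6184 + 2479 = 27215.
  i=9: a_9=1, p_9 = 1*1246851 + 283319 = 1530170, q_9 = 1*27215 + 6184 = 33399.
Check: 1530170^2 - 2099*33399^2 = 2341420228900 - 2341420228899 = 1, so (x, y) = (1530170, 33399) solves the equation, and by the theorem it is the least positive solution.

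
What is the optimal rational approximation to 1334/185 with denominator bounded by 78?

Expand x = 1334/185 as a continued fraction with the Euclidean algorithm:
  1334 = 7*185 + 39, so a_0 = 7.
  185 = 4*39 + 29, so a_1 = 4.
  39 = 1*29 + 10, so a_2 = 1.
  29 = 2*10 + 9, so a_3 = 2.
  10 = 1*9 + 1, so a_4 = 1.
  9 = 9*1 + 0, so a_5 = 9.
so x = [7; 4, 1, 2, 1, 9].
Convergents (p_i = a_i*p_{i-1} + p_{i-2}, q_i = a_i*q_{i-1} + q_{i-2} with p_{-2}=0, p_{-1}=1, q_{-2}=1, q_{-1}=0), until the denominator exceeds 78:
  i=0: a_0=7, p_0 = 7*1 + 0 = 7, q_0 = 7*0 + 1 = 1.
  i=1: a_1=4, p_1 = 4*7 + 1 = 29, q_1 = 4*1 + 0 = 4.
  i=2: a_2=1, p_2 = 1*29 + 7 = 36, q_2 = 1*4 + 1 = 5.
  i=3: a_3=2, p_3 = 2*36 + 29 = 101, q_3 = 2*5 + 4 = 14.
  i=4: a_4=1, p_4 = 1*101 + 36 = 137, q_4 = 1*14 + 5 = 19.
  i=5: a_5=9, p_5 = 9*137 + 101 = 1334, q_5 = 9*19 + 14 = 185.
q_5 = 185 > 78, so the last convergent with denominator <= 78 is p_4/q_4 = 137/19.
The closest fraction with denominator <= 78 is either p_4/q_4 or the intermediate fraction (k*p_4 + p_3)/(k*q_4 + q_3) with the largest k >= 1 whose denominator stays <= 78; these approach x as k grows, and every other convergent or intermediate fraction in range is farther away.
Largest k: floor((78 - q_3)/q_4) = floor((78 - 14)/19) = 3.
That gives (3*137 + 101)/(3*19 + 14) = 512/71.
Compare the errors: |x - 137/19| = |1334*19 - 137*185|/(185*19) = 1/3515, and |x - 512/71| = |1334*71 - 512*185|/(185*71) = 6/13135.
Cross-multiplying, 1*13135 = 13135 < 21090 = 6*3515, so 1/3515 is smaller: the convergent 137/19 is closer to x than 512/71.

137/19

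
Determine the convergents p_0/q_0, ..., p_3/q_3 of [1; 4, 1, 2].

Using the convergent recurrence p_i = a_i*p_{i-1} + p_{i-2}, q_i = a_i*q_{i-1} + q_{i-2} with p_{-2}=0, p_{-1}=1, q_{-2}=1, q_{-1}=0:
  i=0: a_0=1, p_0 = 1*1 + 0 = 1, q_0 = 1*0 + 1 = 1.
  i=1: a_1=4, p_1 = 4*1 + 1 = 5, q_1 = 4*1 + 0 = 4.
  i=2: a_2=1, p_2 = 1*5 + 1 = 6, q_2 = 1*4 + 1 = 5.
  i=3: a_3=2, p_3 = 2*6 + 5 = 17, q_3 = 2*5 + 4 = 14.

1/1, 5/4, 6/5, 17/14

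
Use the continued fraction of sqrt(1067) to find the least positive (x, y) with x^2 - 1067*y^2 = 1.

First expand sqrt(1067) as a continued fraction. With x_i = (sqrt(1067) + m_i)/d_i and (m_0, d_0) = (0, 1): a_0 = floor(sqrt(1067)) = 32, since 32^2 = 1024 <= 1067 < 1089 = 33^2.
Iterate m_{i+1} = d_i*a_i - m_i, d_{i+1} = (1067 - m_{i+1}^2)/d_i, a_{i+1} = floor((a_0 + m_{i+1})/d_{i+1}):
  m_1 = 1*32 - 0 = 32, d_1 = (1067 - 32^2)/1 = 43/1 = 43, a_1 = floor((32 + 32)/43) = 1.
  m_2 = 43*1 - 32 = 11, d_2 = (1067 - 11^2)/43 = 946/43 = 22, a_2 = floor((32 + 11)/22) = 1.
  m_3 = 22*1 - 11 = 11, d_3 = (1067 - 11^2)/22 = 946/22 = 43, a_3 = floor((32 + 11)/43) = 1.
  m_4 = 43*1 - 11 = 32, d_4 = (1067 - 32^2)/43 = 43/43 = 1, a_4 = floor((32 + 32)/1) = 64.
  m_5 = 1*64 - 32 = 32, d_5 = (1067 - 32^2)/1 = 43/1 = 43: (m_5, d_5) = (m_1, d_1) = (32, 43), so from here the quotients repeat a_1, ..., a_4; the period length is 4.
So sqrt(1067) = [32; (1, 1, 1, 64)] with period length k = 4.
k is even, so the fundamental solution of x^2 - 1067y^2 = 1 is (p_{k-1}, q_{k-1}) = (p_3, q_3); compute convergents through index 3.
Convergents (p_i = a_i*p_{i-1} + p_{i-2}, q_i = a_i*q_{i-1} + q_{i-2} with p_{-2}=0, p_{-1}=1, q_{-2}=1, q_{-1}=0):
  i=0: a_0=32, p_0 = 32*1 + 0 = 32, q_0 = 32*0 + 1 = 1.
  i=1: a_1=1, p_1 = 1*32 + 1 = 33, q_1 = 1*1 + 0 = 1.
  i=2: a_2=1, p_2 = 1*33 + 32 = 65, q_2 = 1*1 + 1 = 2.
  i=3: a_3=1, p_3 = 1*65 + 33 = 98, q_3 = 1*2 + 1 = 3.
Check: 98^2 - 1067*3^2 = 9604 - 9603 = 1, so (x, y) = (98, 3) solves the equation, and by the theorem it is the least positive solution.

(x, y) = (98, 3)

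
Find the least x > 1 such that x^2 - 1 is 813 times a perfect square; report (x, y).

(x, y) = (2167, 76)

First expand sqrt(813) as a continued fraction. With x_i = (sqrt(813) + m_i)/d_i and (m_0, d_0) = (0, 1): a_0 = floor(sqrt(813)) = 28, since 28^2 = 784 <= 813 < 841 = 29^2.
Iterate m_{i+1} = d_i*a_i - m_i, d_{i+1} = (813 - m_{i+1}^2)/d_i, a_{i+1} = floor((a_0 + m_{i+1})/d_{i+1}):
  m_1 = 1*28 - 0 = 28, d_1 = (813 - 28^2)/1 = 29/1 = 29, a_1 = floor((28 + 28)/29) = 1.
  m_2 = 29*1 - 28 = 1, d_2 = (813 - 1^2)/29 = 812/29 = 28, a_2 = floor((28 + 1)/28) = 1.
  m_3 = 28*1 - 1 = 27, d_3 = (813 - 27^2)/28 = 84/28 = 3, a_3 = floor((28 + 27)/3) = 18.
  m_4 = 3*18 - 27 = 27, d_4 = (813 - 27^2)/3 = 84/3 = 28, a_4 = floor((28 + 27)/28) = 1.
  m_5 = 28*1 - 27 = 1, d_5 = (813 - 1^2)/28 = 812/28 = 29, a_5 = floor((28 + 1)/29) = 1.
  m_6 = 29*1 - 1 = 28, d_6 = (813 - 28^2)/29 = 29/29 = 1, a_6 = floor((28 + 28)/1) = 56.
  m_7 = 1*56 - 28 = 28, d_7 = (813 - 28^2)/1 = 29/1 = 29: (m_7, d_7) = (m_1, d_1) = (28, 29), so from here the quotients repeat a_1, ..., a_6; the period length is 6.
So sqrt(813) = [28; (1, 1, 18, 1, 1, 56)] with period length k = 6.
k is even, so the fundamental solution of x^2 - 813y^2 = 1 is (p_{k-1}, q_{k-1}) = (p_5, q_5); compute convergents through index 5.
Convergents (p_i = a_i*p_{i-1} + p_{i-2}, q_i = a_i*q_{i-1} + q_{i-2} with p_{-2}=0, p_{-1}=1, q_{-2}=1, q_{-1}=0):
  i=0: a_0=28, p_0 = 28*1 + 0 = 28, q_0 = 28*0 + 1 = 1.
  i=1: a_1=1, p_1 = 1*28 + 1 = 29, q_1 = 1*1 + 0 = 1.
  i=2: a_2=1, p_2 = 1*29 + 28 = 57, q_2 = 1*1 + 1 = 2.
  i=3: a_3=18, p_3 = 18*57 + 29 = 1055, q_3 = 18*2 + 1 = 37.
  i=4: a_4=1, p_4 = 1*1055 + 57 = 1112, q_4 = 1*37 + 2 = 39.
  i=5: a_5=1, p_5 = 1*1112 + 1055 = 2167, q_5 = 1*39 + 37 = 76.
Check: 2167^2 - 813*76^2 = 4695889 - 4695888 = 1, so (x, y) = (2167, 76) solves the equation, and by the theorem it is the least positive solution.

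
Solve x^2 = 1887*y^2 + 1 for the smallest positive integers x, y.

(x, y) = (8992, 207)

First expand sqrt(1887) as a continued fraction. With x_i = (sqrt(1887) + m_i)/d_i and (m_0, d_0) = (0, 1): a_0 = floor(sqrt(1887)) = 43, since 43^2 = 1849 <= 1887 < 1936 = 44^2.
Iterate m_{i+1} = d_i*a_i - m_i, d_{i+1} = (1887 - m_{i+1}^2)/d_i, a_{i+1} = floor((a_0 + m_{i+1})/d_{i+1}):
  m_1 = 1*43 - 0 = 43, d_1 = (1887 - 43^2)/1 = 38/1 = 38, a_1 = floor((43 + 43)/38) = 2.
  m_2 = 38*2 - 43 = 33, d_2 = (1887 - 33^2)/38 = 798/38 = 21, a_2 = floor((43 + 33)/21) = 3.
  m_3 = 21*3 - 33 = 30, d_3 = (1887 - 30^2)/21 = 987/21 = 47, a_3 = floor((43 + 30)/47) = 1.
  m_4 = 47*1 - 30 = 17, d_4 = (1887 - 17^2)/47 = 1598/47 = 34, a_4 = floor((43 + 17)/34) = 1.
  m_5 = 34*1 - 17 = 17, d_5 = (1887 - 17^2)/34 = 1598/34 = 47, a_5 = floor((43 + 17)/47) = 1.
  m_6 = 47*1 - 17 = 30, d_6 = (1887 - 30^2)/47 = 987/47 = 21, a_6 = floor((43 + 30)/21) = 3.
  m_7 = 21*3 - 30 = 33, d_7 = (1887 - 33^2)/21 = 798/21 = 38, a_7 = floor((43 + 33)/38) = 2.
  m_8 = 38*2 - 33 = 43, d_8 = (1887 - 43^2)/38 = 38/38 = 1, a_8 = floor((43 + 43)/1) = 86.
  m_9 = 1*86 - 43 = 43, d_9 = (1887 - 43^2)/1 = 38/1 = 38: (m_9, d_9) = (m_1, d_1) = (43, 38), so from here the quotients repeat a_1, ..., a_8; the period length is 8.
So sqrt(1887) = [43; (2, 3, 1, 1, 1, 3, 2, 86)] with period length k = 8.
k is even, so the fundamental solution of x^2 - 1887y^2 = 1 is (p_{k-1}, q_{k-1}) = (p_7, q_7); compute convergents through index 7.
Convergents (p_i = a_i*p_{i-1} + p_{i-2}, q_i = a_i*q_{i-1} + q_{i-2} with p_{-2}=0, p_{-1}=1, q_{-2}=1, q_{-1}=0):
  i=0: a_0=43, p_0 = 43*1 + 0 = 43, q_0 = 43*0 + 1 = 1.
  i=1: a_1=2, p_1 = 2*43 + 1 = 87, q_1 = 2*1 + 0 = 2.
  i=2: a_2=3, p_2 = 3*87 + 43 = 304, q_2 = 3*2 + 1 = 7.
  i=3: a_3=1, p_3 = 1*304 + 87 = 391, q_3 = 1*7 + 2 = 9.
  i=4: a_4=1, p_4 = 1*391 + 304 = 695, q_4 = 1*9 + 7 = 16.
  i=5: a_5=1, p_5 = 1*695 + 391 = 1086, q_5 = 1*16 + 9 = 25.
  i=6: a_6=3, p_6 = 3*1086 + 695 = 3953, q_6 = 3*25 + 16 = 91.
  i=7: a_7=2, p_7 = 2*3953 + 1086 = 8992, q_7 = 2*91 + 25 = 207.
Check: 8992^2 - 1887*207^2 = 80856064 - 80856063 = 1, so (x, y) = (8992, 207) solves the equation, and by the theorem it is the least positive solution.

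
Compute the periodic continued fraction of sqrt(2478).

Write x_i = (sqrt(2478) + m_i)/d_i with (m_0, d_0) = (0, 1). a_0 = floor(sqrt(2478)) = 49, since 49^2 = 2401 <= 2478 < 2500 = 50^2.
Iterate m_{i+1} = d_i*a_i - m_i, d_{i+1} = (2478 - m_{i+1}^2)/d_i, a_{i+1} = floor((a_0 + m_{i+1})/d_{i+1}):
  m_1 = 1*49 - 0 = 49, d_1 = (2478 - 49^2)/1 = 77/1 = 77, a_1 = floor((49 + 49)/77) = 1.
  m_2 = 77*1 - 49 = 28, d_2 = (2478 - 28^2)/77 = 1694/77 = 22, a_2 = floor((49 + 28)/22) = 3.
  m_3 = 22*3 - 28 = 38, d_3 = (2478 - 38^2)/22 = 1034/22 = 47, a_3 = floor((49 + 38)/47) = 1.
  m_4 = 47*1 - 38 = 9, d_4 = (2478 - 9^2)/47 = 2397/47 = 51, a_4 = floor((49 + 9)/51) = 1.
  m_5 = 51*1 - 9 = 42, d_5 = (2478 - 42^2)/51 = 714/51 = 14, a_5 = floor((49 + 42)/14) = 6.
  m_6 = 14*6 - 42 = 42, d_6 = (2478 - 42^2)/14 = 714/14 = 51, a_6 = floor((49 + 42)/51) = 1.
  m_7 = 51*1 - 42 = 9, d_7 = (2478 - 9^2)/51 = 2397/51 = 47, a_7 = floor((49 + 9)/47) = 1.
  m_8 = 47*1 - 9 = 38, d_8 = (2478 - 38^2)/47 = 1034/47 = 22, a_8 = floor((49 + 38)/22) = 3.
  m_9 = 22*3 - 38 = 28, d_9 = (2478 - 28^2)/22 = 1694/22 = 77, a_9 = floor((49 + 28)/77) = 1.
  m_10 = 77*1 - 28 = 49, d_10 = (2478 - 49^2)/77 = 77/77 = 1, a_10 = floor((49 + 49)/1) = 98.
  m_11 = 1*98 - 49 = 49, d_11 = (2478 - 49^2)/1 = 77/1 = 77: (m_11, d_11) = (m_1, d_1) = (49, 77), so from here the quotients repeat a_1, ..., a_10; the period length is 10.
Hence the expansion of sqrt(2478) is a_0 = 49 followed by the repeating block 1, 3, 1, 1, 6, 1, 1, 3, 1, 98 (period 10).

[49; (1, 3, 1, 1, 6, 1, 1, 3, 1, 98)]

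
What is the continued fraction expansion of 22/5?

[4; 2, 2]

Run the Euclidean algorithm on 22 and 5; the successive quotients are the partial quotients a_0, a_1, ... (each step inverts the fractional part left over by the previous one):
  22 = 4*5 + 2, so a_0 = 4.
  5 = 2*2 + 1, so a_1 = 2.
  2 = 2*1 + 0, so a_2 = 2.
The remainder reaches 0 after 3 divisions, so the expansion has 3 partial quotients, read off in order.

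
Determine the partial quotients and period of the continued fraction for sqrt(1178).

[34; (3, 9, 2, 9, 3, 68)]

Write x_i = (sqrt(1178) + m_i)/d_i with (m_0, d_0) = (0, 1). a_0 = floor(sqrt(1178)) = 34, since 34^2 = 1156 <= 1178 < 1225 = 35^2.
Iterate m_{i+1} = d_i*a_i - m_i, d_{i+1} = (1178 - m_{i+1}^2)/d_i, a_{i+1} = floor((a_0 + m_{i+1})/d_{i+1}):
  m_1 = 1*34 - 0 = 34, d_1 = (1178 - 34^2)/1 = 22/1 = 22, a_1 = floor((34 + 34)/22) = 3.
  m_2 = 22*3 - 34 = 32, d_2 = (1178 - 32^2)/22 = 154/22 = 7, a_2 = floor((34 + 32)/7) = 9.
  m_3 = 7*9 - 32 = 31, d_3 = (1178 - 31^2)/7 = 217/7 = 31, a_3 = floor((34 + 31)/31) = 2.
  m_4 = 31*2 - 31 = 31, d_4 = (1178 - 31^2)/31 = 217/31 = 7, a_4 = floor((34 + 31)/7) = 9.
  m_5 = 7*9 - 31 = 32, d_5 = (1178 - 32^2)/7 = 154/7 = 22, a_5 = floor((34 + 32)/22) = 3.
  m_6 = 22*3 - 32 = 34, d_6 = (1178 - 34^2)/22 = 22/22 = 1, a_6 = floor((34 + 34)/1) = 68.
  m_7 = 1*68 - 34 = 34, d_7 = (1178 - 34^2)/1 = 22/1 = 22: (m_7, d_7) = (m_1, d_1) = (34, 22), so from here the quotients repeat a_1, ..., a_6; the period length is 6.
Hence the expansion of sqrt(1178) is a_0 = 34 followed by the repeating block 3, 9, 2, 9, 3, 68 (period 6).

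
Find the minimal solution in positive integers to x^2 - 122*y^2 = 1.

(x, y) = (243, 22)

First expand sqrt(122) as a continued fraction. With x_i = (sqrt(122) + m_i)/d_i and (m_0, d_0) = (0, 1): a_0 = floor(sqrt(122)) = 11, since 11^2 = 121 <= 122 < 144 = 12^2.
Iterate m_{i+1} = d_i*a_i - m_i, d_{i+1} = (122 - m_{i+1}^2)/d_i, a_{i+1} = floor((a_0 + m_{i+1})/d_{i+1}):
  m_1 = 1*11 - 0 = 11, d_1 = (122 - 11^2)/1 = 1/1 = 1, a_1 = floor((11 + 11)/1) = 22.
  m_2 = 1*22 - 11 = 11, d_2 = (122 - 11^2)/1 = 1/1 = 1: (m_2, d_2) = (m_1, d_1) = (11, 1), so from here the quotient a_1 repeats; the period length is 1.
So sqrt(122) = [11; (22)] with period length k = 1.
k is odd, so (p_{k-1}, q_{k-1}) only solves x^2 - 122y^2 = -1 and the fundamental solution of x^2 - 122y^2 = 1 is (p_{2k-1}, q_{2k-1}) = (p_1, q_1); compute convergents through index 1, running through the period twice.
Convergents (p_i = a_i*p_{i-1} + p_{i-2}, q_i = a_i*q_{i-1} + q_{i-2} with p_{-2}=0, p_{-1}=1, q_{-2}=1, q_{-1}=0):
  i=0: a_0=11, p_0 = 11*1 + 0 = 11, q_0 = 11*0 + 1 = 1.
  i=1: a_1=22, p_1 = 22*11 + 1 = 243, q_1 = 22*1 + 0 = 22.
Indeed p_0^2 - 122*q_0^2 = 121 - 122 = -1, not +1.
Check: 243^2 - 122*22^2 = 59049 - 59048 = 1, so (x, y) = (243, 22) solves the equation, and by the theorem it is the least positive solution.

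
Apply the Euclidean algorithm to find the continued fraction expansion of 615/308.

[1; 1, 307]

Run the Euclidean algorithm on 615 and 308; the successive quotients are the partial quotients a_0, a_1, ... (each step inverts the fractional part left over by the previous one):
  615 = 1*308 + 307, so a_0 = 1.
  308 = 1*307 + 1, so a_1 = 1.
  307 = 307*1 + 0, so a_2 = 307.
The remainder reaches 0 after 3 divisions, so the expansion has 3 partial quotients, read off in order.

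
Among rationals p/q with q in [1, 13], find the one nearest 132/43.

40/13

Expand x = 132/43 as a continued fraction with the Euclidean algorithm:
  132 = 3*43 + 3, so a_0 = 3.
  43 = 14*3 + 1, so a_1 = 14.
  3 = 3*1 + 0, so a_2 = 3.
so x = [3; 14, 3].
Convergents (p_i = a_i*p_{i-1} + p_{i-2}, q_i = a_i*q_{i-1} + q_{i-2} with p_{-2}=0, p_{-1}=1, q_{-2}=1, q_{-1}=0), until the denominator exceeds 13:
  i=0: a_0=3, p_0 = 3*1 + 0 = 3, q_0 = 3*0 + 1 = 1.
  i=1: a_1=14, p_1 = 14*3 + 1 = 43, q_1 = 14*1 + 0 = 14.
q_1 = 14 > 13, so the last convergent with denominator <= 13 is p_0/q_0 = 3/1.
The closest fraction with denominator <= 13 is either p_0/q_0 or the intermediate fraction (k*p_0 + p_{-1})/(k*q_0 + q_{-1}) with the largest k >= 1 whose denominator stays <= 13; these approach x as k grows, and every other convergent or intermediate fraction in range is farther away.
Largest k: floor((13 - q_{-1})/q_0) = floor((13 - 0)/1) = 13 (using the seeds p_{-1} = 1, q_{-1} = 0).
That gives (13*3 + 1)/(13*1 + 0) = 40/13.
Compare the errors: |x - 3/1| = |132*1 - 3*43|/(43*1) = 3/43, and |x - 40/13| = |132*13 - 40*43|/(43*13) = 4/559.
Cross-multiplying, 4*43 = 172 < 1677 = 3*559, so 4/559 is smaller: the intermediate fraction 40/13 is closer to x than 3/1.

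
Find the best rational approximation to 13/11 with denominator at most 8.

7/6

Expand x = 13/11 as a continued fraction with the Euclidean algorithm:
  13 = 1*11 + 2, so a_0 = 1.
  11 = 5*2 + 1, so a_1 = 5.
  2 = 2*1 + 0, so a_2 = 2.
so x = [1; 5, 2].
Convergents (p_i = a_i*p_{i-1} + p_{i-2}, q_i = a_i*q_{i-1} + q_{i-2} with p_{-2}=0, p_{-1}=1, q_{-2}=1, q_{-1}=0), until the denominator exceeds 8:
  i=0: a_0=1, p_0 = 1*1 + 0 = 1, q_0 = 1*0 + 1 = 1.
  i=1: a_1=5, p_1 = 5*1 + 1 = 6, q_1 = 5*1 + 0 = 5.
  i=2: a_2=2, p_2 = 2*6 + 1 = 13, q_2 = 2*5 + 1 = 11.
q_2 = 11 > 8, so the last convergent with denominator <= 8 is p_1/q_1 = 6/5.
The closest fraction with denominator <= 8 is either p_1/q_1 or the intermediate fraction (k*p_1 + p_0)/(k*q_1 + q_0) with the largest k >= 1 whose denominator stays <= 8; these approach x as k grows, and every other convergent or intermediate fraction in range is farther away.
Largest k: floor((8 - q_0)/q_1) = floor((8 - 1)/5) = 1.
That gives (1*6 + 1)/(1*5 + 1) = 7/6.
Compare the errors: |x - 6/5| = |13*5 - 6*11|/(11*5) = 1/55, and |x - 7/6| = |13*6 - 7*11|/(11*6) = 1/66.
Cross-multiplying, 1*55 = 55 < 66 = 1*66, so 1/66 is smaller: the intermediate fraction 7/6 is closer to x than 6/5.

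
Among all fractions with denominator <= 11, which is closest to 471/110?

Expand x = 471/110 as a continued fraction with the Euclidean algorithm:
  471 = 4*110 + 31, so a_0 = 4.
  110 = 3*31 + 17, so a_1 = 3.
  31 = 1*17 + 14, so a_2 = 1.
  17 = 1*14 + 3, so a_3 = 1.
  14 = 4*3 + 2, so a_4 = 4.
  3 = 1*2 + 1, so a_5 = 1.
  2 = 2*1 + 0, so a_6 = 2.
so x = [4; 3, 1, 1, 4, 1, 2].
Convergents (p_i = a_i*p_{i-1} + p_{i-2}, q_i = a_i*q_{i-1} + q_{i-2} with p_{-2}=0, p_{-1}=1, q_{-2}=1, q_{-1}=0), until the denominator exceeds 11:
  i=0: a_0=4, p_0 = 4*1 + 0 = 4, q_0 = 4*0 + 1 = 1.
  i=1: a_1=3, p_1 = 3*4 + 1 = 13, q_1 = 3*1 + 0 = 3.
  i=2: a_2=1, p_2 = 1*13 + 4 = 17, q_2 = 1*3 + 1 = 4.
  i=3: a_3=1, p_3 = 1*17 + 13 = 30, q_3 = 1*4 + 3 = 7.
  i=4: a_4=4, p_4 = 4*30 + 17 = 137, q_4 = 4*7 + 4 = 32.
q_4 = 32 > 11, so the last convergent with denominator <= 11 is p_3/q_3 = 30/7.
The closest fraction with denominator <= 11 is either p_3/q_3 or the intermediate fraction (k*p_3 + p_2)/(k*q_3 + q_2) with the largest k >= 1 whose denominator stays <= 11; these approach x as k grows, and every other convergent or intermediate fraction in range is farther away.
Largest k: floor((11 - q_2)/q_3) = floor((11 - 4)/7) = 1.
That gives (1*30 + 17)/(1*7 + 4) = 47/11.
Compare the errors: |x - 30/7| = |471*7 - 30*110|/(110*7) = 3/770, and |x - 47/11| = |471*11 - 47*110|/(110*11) = 11/1210.
Cross-multiplying, 3*1210 = 3630 < 8470 = 11*770, so 3/770 is smaller: the convergent 30/7 is closer to x than 47/11.

30/7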